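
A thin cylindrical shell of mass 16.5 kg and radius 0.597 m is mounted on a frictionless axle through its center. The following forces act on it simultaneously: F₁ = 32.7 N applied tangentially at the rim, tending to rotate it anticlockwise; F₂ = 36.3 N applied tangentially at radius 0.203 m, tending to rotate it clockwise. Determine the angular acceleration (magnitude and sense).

α ≈ 2.07 rad/s², anticlockwise

I = MR² = (16.5)(0.597)² = 5.881 kg·m².
Taking anticlockwise as positive: τ₁ = +(32.7)(0.597) = +19.52 N·m; τ₂ = −(36.3)(0.203) = −7.369 N·m.
Net torque τ = 12.15 N·m.
α = τ/I = 12.15/5.881 = 2.067 rad/s².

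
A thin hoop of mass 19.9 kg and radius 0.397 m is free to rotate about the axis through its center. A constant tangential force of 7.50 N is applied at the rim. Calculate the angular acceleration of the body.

I = MR² = (19.9)(0.397)² = 3.136 kg·m².
τ = F R = (7.50)(0.397) = 2.978 N·m.
From τ = Iα: α = 2.978/3.136 = 0.9493 rad/s².

α ≈ 0.949 rad/s²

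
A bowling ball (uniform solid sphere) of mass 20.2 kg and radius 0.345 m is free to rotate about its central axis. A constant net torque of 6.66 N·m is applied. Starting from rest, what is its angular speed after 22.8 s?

I = (2/5)MR² = (2/5)(20.2)(0.345)² = 0.9617 kg·m².
α = τ/I = 6.66/0.9617 = 6.925 rad/s².
ω = ω₀ + αt = 0 + (6.925)(22.8) = 157.9 rad/s.

ω ≈ 158 rad/s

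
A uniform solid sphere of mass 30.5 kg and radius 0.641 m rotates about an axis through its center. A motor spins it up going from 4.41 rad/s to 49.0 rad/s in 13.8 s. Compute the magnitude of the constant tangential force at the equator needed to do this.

I = (2/5)MR² = (2/5)(30.5)(0.641)² = 5.013 kg·m².
α = Δω/Δt = (49.0 − 4.41)/13.8 = 3.231 rad/s².
The required torque is τ = Iα = (5.013)(3.231) = 16.20 N·m.
A tangential force at the equator gives τ = FR, so F = τ/R = 16.20/0.641 = 25.27 N.

F ≈ 25.3 N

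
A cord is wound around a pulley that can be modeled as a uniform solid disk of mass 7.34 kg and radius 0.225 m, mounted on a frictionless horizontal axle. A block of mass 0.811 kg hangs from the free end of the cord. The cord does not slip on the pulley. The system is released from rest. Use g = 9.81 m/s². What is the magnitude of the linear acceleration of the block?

a ≈ 1.78 m/s²

I = ½MR² = (1/2)(7.34)(0.225)² = 0.1858 kg·m².
Block: mg − T = ma. Pulley: TR = Iα. No-slip: a = αR, so T = (I/R²)a = 3.670·a.
Then mg = (m + 3.670)a, so a = (0.811)(9.81)/(0.811 + 3.670) = 1.775 m/s².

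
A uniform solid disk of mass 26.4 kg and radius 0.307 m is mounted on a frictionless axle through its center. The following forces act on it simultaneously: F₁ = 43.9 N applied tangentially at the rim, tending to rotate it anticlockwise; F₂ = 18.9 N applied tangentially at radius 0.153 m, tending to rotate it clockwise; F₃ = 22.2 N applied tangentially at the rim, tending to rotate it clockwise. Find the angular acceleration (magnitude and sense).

I = ½MR² = (1/2)(26.4)(0.307)² = 1.244 kg·m².
Taking anticlockwise as positive: τ₁ = +(43.9)(0.307) = +13.48 N·m; τ₂ = −(18.9)(0.153) = −2.892 N·m; τ₃ = −(22.2)(0.307) = −6.815 N·m.
Net torque τ = 3.770 N·m.
α = τ/I = 3.770/1.244 = 3.030 rad/s².

α ≈ 3.03 rad/s², anticlockwise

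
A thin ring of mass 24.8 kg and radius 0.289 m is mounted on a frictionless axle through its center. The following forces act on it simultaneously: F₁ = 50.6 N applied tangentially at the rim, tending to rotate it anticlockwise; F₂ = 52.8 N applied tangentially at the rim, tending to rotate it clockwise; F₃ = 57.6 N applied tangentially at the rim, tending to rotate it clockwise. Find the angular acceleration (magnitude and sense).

α ≈ 8.34 rad/s², clockwise

I = MR² = (24.8)(0.289)² = 2.071 kg·m².
Taking anticlockwise as positive: τ₁ = +(50.6)(0.289) = +14.62 N·m; τ₂ = −(52.8)(0.289) = −15.26 N·m; τ₃ = −(57.6)(0.289) = −16.65 N·m.
Net torque τ = -17.28 N·m.
α = τ/I = -17.28/2.071 = -8.344 rad/s².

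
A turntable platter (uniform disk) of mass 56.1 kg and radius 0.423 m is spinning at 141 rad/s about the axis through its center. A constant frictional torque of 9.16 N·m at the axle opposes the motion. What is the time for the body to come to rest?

t ≈ 77.3 s

I = ½MR² = (1/2)(56.1)(0.423)² = 5.019 kg·m².
The net torque has magnitude 9.16 N·m, opposing ω.
|α| = τ/I = 9.160/5.019 = 1.825 rad/s² (deceleration).
0 = ω₀ − |α|t ⇒ t = ω₀/|α| = 141/1.825 = 77.26 s.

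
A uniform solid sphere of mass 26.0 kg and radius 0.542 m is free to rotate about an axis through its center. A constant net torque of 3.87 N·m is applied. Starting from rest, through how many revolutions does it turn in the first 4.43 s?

I = (2/5)MR² = (2/5)(26.0)(0.542)² = 3.055 kg·m².
α = τ/I = 3.87/3.055 = 1.267 rad/s².
θ = ½αt² = ½(1.267)(4.43)² = 12.43 rad.
Revolutions = θ/(2π) = 1.978.

≈ 1.98 revolutions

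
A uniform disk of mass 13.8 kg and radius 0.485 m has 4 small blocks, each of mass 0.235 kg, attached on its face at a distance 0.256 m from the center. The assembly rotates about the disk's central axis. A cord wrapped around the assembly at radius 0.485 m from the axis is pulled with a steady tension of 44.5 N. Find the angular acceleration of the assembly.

α ≈ 12.8 rad/s²

I_disk = ½MR² = ½(13.8)(0.485)² = 1.623 kg·m².
I_blocks = 4·m·r² = 4(0.235)(0.256)² = 0.06160 kg·m².
Total I = 1.685 kg·m².
τ = F r = (44.5)(0.485) = 21.58 N·m.
α = τ/I = 21.58/1.685 = 12.81 rad/s².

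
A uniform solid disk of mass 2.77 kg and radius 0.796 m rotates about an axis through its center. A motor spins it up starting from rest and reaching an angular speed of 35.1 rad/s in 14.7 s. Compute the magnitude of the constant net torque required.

τ ≈ 2.10 N·m

I = ½MR² = (1/2)(2.77)(0.796)² = 0.8776 kg·m².
α = Δω/Δt = (35.1 − 0)/14.7 = 2.388 rad/s².
τ = Iα = (0.8776)(2.388) = 2.095 N·m.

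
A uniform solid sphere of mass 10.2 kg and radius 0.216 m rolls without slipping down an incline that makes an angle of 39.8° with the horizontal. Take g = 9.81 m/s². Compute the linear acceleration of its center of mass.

a ≈ 4.49 m/s²

Translation along the incline: Mg sinθ − f = Ma.
Rotation about the center: fR = Iα with I = (2/5)MR². No-slip gives a = αR, so f = (I/R²)a = (2/5)M a.
Substituting: Mg sinθ = (1 + 0.4000)Ma, so a = g sinθ/(1 + 0.4000) = (9.81) sin 39.8° / 1.400 = 4.485 m/s².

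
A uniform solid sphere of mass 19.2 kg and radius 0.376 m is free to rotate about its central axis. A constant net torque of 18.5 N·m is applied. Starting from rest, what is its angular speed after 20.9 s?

ω ≈ 356 rad/s

I = (2/5)MR² = (2/5)(19.2)(0.376)² = 1.086 kg·m².
α = τ/I = 18.5/1.086 = 17.04 rad/s².
ω = ω₀ + αt = 0 + (17.04)(20.9) = 356.1 rad/s.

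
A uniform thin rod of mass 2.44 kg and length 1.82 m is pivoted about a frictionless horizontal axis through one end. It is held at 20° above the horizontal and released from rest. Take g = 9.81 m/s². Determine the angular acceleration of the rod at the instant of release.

α ≈ 7.60 rad/s²

About the pivot, I = (1/3)ML² = (1/3)(2.44)(1.82)² = 2.694 kg·m².
The weight acts at the center, a distance L/2 = 0.9100 m from the pivot; τ = Mg(L/2) cos 20° = 20.47 N·m.
α = τ/I = 20.47/2.694 = 7.598 rad/s².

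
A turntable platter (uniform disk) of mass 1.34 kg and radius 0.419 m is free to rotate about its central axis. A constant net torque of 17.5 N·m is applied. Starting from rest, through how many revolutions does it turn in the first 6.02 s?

I = ½MR² = (1/2)(1.34)(0.419)² = 0.1176 kg·m².
α = τ/I = 17.5/0.1176 = 148.8 rad/s².
θ = ½αt² = ½(148.8)(6.02)² = 2696 rad.
Revolutions = θ/(2π) = 429.1.

≈ 429 revolutions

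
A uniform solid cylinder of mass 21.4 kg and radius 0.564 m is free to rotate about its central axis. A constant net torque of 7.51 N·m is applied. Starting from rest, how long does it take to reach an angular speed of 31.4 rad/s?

I = ½MR² = (1/2)(21.4)(0.564)² = 3.404 kg·m².
α = τ/I = 7.51/3.404 = 2.206 rad/s².
ω = αt ⇒ t = ω/α = 31.4/2.206 = 14.23 s.

t ≈ 14.2 s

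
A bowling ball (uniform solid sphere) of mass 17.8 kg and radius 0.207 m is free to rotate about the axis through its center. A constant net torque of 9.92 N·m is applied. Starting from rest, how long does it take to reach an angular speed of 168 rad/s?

t ≈ 5.17 s

I = (2/5)MR² = (2/5)(17.8)(0.207)² = 0.3051 kg·m².
α = τ/I = 9.92/0.3051 = 32.52 rad/s².
ω = αt ⇒ t = ω/α = 168/32.52 = 5.167 s.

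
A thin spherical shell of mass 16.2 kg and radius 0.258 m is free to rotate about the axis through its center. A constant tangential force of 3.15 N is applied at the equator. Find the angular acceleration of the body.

α ≈ 1.13 rad/s²

I = (2/3)MR² = (2/3)(16.2)(0.258)² = 0.7189 kg·m².
τ = F R = (3.15)(0.258) = 0.8127 N·m.
Newton's second law for rotation, τ = Iα, gives α = τ/I = 0.8127/0.7189 = 1.130 rad/s².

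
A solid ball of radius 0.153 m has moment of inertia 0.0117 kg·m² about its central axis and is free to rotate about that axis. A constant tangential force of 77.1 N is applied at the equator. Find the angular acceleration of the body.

τ = F R = (77.1)(0.153) = 11.80 N·m.
Newton's second law for rotation, τ = Iα, gives α = τ/I = 11.80/0.01170 = 1008 rad/s².

α ≈ 1010 rad/s²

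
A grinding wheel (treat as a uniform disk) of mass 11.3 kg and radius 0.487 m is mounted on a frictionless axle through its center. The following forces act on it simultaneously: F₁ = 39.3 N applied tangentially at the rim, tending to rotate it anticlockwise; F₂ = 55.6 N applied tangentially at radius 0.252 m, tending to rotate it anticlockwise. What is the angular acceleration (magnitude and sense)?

α ≈ 24.7 rad/s², anticlockwise

I = ½MR² = (1/2)(11.3)(0.487)² = 1.340 kg·m².
Taking anticlockwise as positive: τ₁ = +(39.3)(0.487) = +19.14 N·m; τ₂ = +(55.6)(0.252) = +14.01 N·m.
Net torque τ = 33.15 N·m.
α = τ/I = 33.15/1.340 = 24.74 rad/s².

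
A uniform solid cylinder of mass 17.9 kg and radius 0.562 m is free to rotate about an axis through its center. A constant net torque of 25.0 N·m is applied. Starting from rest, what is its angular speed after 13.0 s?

I = ½MR² = (1/2)(17.9)(0.562)² = 2.827 kg·m².
α = τ/I = 25.0/2.827 = 8.844 rad/s².
ω = ω₀ + αt = 0 + (8.844)(13.0) = 115.0 rad/s.

ω ≈ 115 rad/s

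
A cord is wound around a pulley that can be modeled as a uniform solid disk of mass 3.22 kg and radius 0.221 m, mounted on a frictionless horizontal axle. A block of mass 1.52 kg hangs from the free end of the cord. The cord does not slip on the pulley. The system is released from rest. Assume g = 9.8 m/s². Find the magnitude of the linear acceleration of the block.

a ≈ 4.76 m/s²

I = ½MR² = (1/2)(3.22)(0.221)² = 0.07863 kg·m².
Block: mg − T = ma. Pulley: TR = Iα. No-slip: a = αR, so T = (I/R²)a = 1.610·a.
Then mg = (m + 1.610)a, so a = (1.52)(9.8)/(1.52 + 1.610) = 4.759 m/s².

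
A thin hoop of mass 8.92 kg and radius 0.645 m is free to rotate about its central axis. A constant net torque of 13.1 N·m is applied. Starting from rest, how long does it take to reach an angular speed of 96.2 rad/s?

I = MR² = (8.92)(0.645)² = 3.711 kg·m².
α = τ/I = 13.1/3.711 = 3.530 rad/s².
ω = αt ⇒ t = ω/α = 96.2/3.530 = 27.25 s.

t ≈ 27.3 s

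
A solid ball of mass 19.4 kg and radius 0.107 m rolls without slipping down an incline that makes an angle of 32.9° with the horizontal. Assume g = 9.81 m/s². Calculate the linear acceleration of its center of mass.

Translation along the incline: Mg sinθ − f = Ma.
Rotation about the center: fR = Iα with I = (2/5)MR². No-slip gives a = αR, so f = (I/R²)a = (2/5)M a.
Substituting: Mg sinθ = (1 + 0.4000)Ma, so a = g sinθ/(1 + 0.4000) = (9.81) sin 32.9° / 1.400 = 3.806 m/s².

a ≈ 3.81 m/s²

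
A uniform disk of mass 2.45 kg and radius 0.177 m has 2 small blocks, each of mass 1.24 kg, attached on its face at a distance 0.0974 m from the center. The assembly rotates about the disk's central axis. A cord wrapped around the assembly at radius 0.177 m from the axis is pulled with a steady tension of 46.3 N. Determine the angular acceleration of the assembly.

α ≈ 132 rad/s²

I_disk = ½MR² = ½(2.45)(0.177)² = 0.03838 kg·m².
I_blocks = 2·m·r² = 2(1.24)(0.0974)² = 0.02353 kg·m².
Total I = 0.06191 kg·m².
τ = F r = (46.3)(0.177) = 8.195 N·m.
α = τ/I = 8.195/0.06191 = 132.4 rad/s².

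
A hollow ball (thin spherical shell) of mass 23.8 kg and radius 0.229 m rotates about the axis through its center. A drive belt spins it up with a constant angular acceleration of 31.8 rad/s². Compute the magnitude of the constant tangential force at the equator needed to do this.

I = (2/3)MR² = (2/3)(23.8)(0.229)² = 0.8321 kg·m².
The required torque is τ = Iα = (0.8321)(31.80) = 26.46 N·m.
A tangential force at the equator gives τ = FR, so F = τ/R = 26.46/0.229 = 115.5 N.

F ≈ 116 N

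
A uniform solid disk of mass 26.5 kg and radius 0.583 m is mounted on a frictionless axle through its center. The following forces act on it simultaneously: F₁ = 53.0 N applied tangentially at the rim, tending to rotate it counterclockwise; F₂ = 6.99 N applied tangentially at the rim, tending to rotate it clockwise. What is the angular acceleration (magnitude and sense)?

I = ½MR² = (1/2)(26.5)(0.583)² = 4.504 kg·m².
Taking counterclockwise as positive: τ₁ = +(53.0)(0.583) = +30.90 N·m; τ₂ = −(6.99)(0.583) = −4.075 N·m.
Net torque τ = 26.82 N·m.
α = τ/I = 26.82/4.504 = 5.956 rad/s².

α ≈ 5.96 rad/s², counterclockwise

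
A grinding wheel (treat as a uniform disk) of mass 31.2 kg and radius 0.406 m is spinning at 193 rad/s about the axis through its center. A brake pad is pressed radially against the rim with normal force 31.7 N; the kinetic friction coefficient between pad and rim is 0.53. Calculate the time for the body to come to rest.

t ≈ 72.8 s

I = ½MR² = (1/2)(31.2)(0.406)² = 2.571 kg·m².
Friction force f = μN = (0.53)(31.7) = 16.80 N at the rim; torque magnitude τ = fR = 6.821 N·m, opposing ω.
|α| = τ/I = 6.821/2.571 = 2.653 rad/s² (deceleration).
0 = ω₀ − |α|t ⇒ t = ω₀/|α| = 193/2.653 = 72.76 s.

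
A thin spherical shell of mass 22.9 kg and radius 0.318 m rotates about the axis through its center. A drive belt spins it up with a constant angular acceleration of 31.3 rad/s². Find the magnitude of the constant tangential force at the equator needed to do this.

F ≈ 152 N

I = (2/3)MR² = (2/3)(22.9)(0.318)² = 1.544 kg·m².
The required torque is τ = Iα = (1.544)(31.30) = 48.32 N·m.
A tangential force at the equator gives τ = FR, so F = τ/R = 48.32/0.318 = 152.0 N.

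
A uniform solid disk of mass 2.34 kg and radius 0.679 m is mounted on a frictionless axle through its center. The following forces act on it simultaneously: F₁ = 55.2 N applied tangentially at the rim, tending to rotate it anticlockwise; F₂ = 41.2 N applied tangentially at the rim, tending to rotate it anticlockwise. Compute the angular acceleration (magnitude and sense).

α ≈ 121 rad/s², anticlockwise

I = ½MR² = (1/2)(2.34)(0.679)² = 0.5394 kg·m².
Taking anticlockwise as positive: τ₁ = +(55.2)(0.679) = +37.48 N·m; τ₂ = +(41.2)(0.679) = +27.97 N·m.
Net torque τ = 65.46 N·m.
α = τ/I = 65.46/0.5394 = 121.3 rad/s².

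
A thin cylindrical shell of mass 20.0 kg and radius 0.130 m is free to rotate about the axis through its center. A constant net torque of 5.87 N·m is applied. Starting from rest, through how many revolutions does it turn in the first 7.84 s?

≈ 84.9 revolutions

I = MR² = (20.0)(0.130)² = 0.3380 kg·m².
α = τ/I = 5.87/0.3380 = 17.37 rad/s².
θ = ½αt² = ½(17.37)(7.84)² = 533.7 rad.
Revolutions = θ/(2π) = 84.95.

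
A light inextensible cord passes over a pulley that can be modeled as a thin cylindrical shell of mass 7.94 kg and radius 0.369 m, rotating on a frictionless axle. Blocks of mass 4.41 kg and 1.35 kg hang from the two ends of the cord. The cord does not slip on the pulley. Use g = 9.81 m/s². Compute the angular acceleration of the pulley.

I = MR² = (7.94)(0.369)² = 1.081 kg·m².
Heavier block: m₁g − T₁ = m₁a. Lighter block: T₂ − m₂g = m₂a.
Pulley: (T₁ − T₂)R = Iα = I(a/R), so T₁ − T₂ = (I/R²)a = 1·M_p a = 7.940·a.
Adding the three: (m₁ − m₂)g = (m₁ + m₂ + 7.940)a, so a = (4.41 − 1.35)(9.81)/(4.41 + 1.35 + 7.940) = 2.191 m/s².
α = a/R = 2.191/0.369 = 5.938 rad/s².

α ≈ 5.94 rad/s²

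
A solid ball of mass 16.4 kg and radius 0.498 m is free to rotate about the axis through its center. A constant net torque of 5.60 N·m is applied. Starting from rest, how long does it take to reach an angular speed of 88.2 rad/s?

t ≈ 25.6 s

I = (2/5)MR² = (2/5)(16.4)(0.498)² = 1.627 kg·m².
α = τ/I = 5.60/1.627 = 3.442 rad/s².
ω = αt ⇒ t = ω/α = 88.2/3.442 = 25.62 s.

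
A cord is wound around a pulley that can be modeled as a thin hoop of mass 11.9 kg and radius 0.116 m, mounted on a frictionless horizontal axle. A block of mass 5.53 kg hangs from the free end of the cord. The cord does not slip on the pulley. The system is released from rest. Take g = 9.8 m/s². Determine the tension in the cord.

I = MR² = (11.9)(0.116)² = 0.1601 kg·m².
Block: mg − T = ma. Pulley: TR = Iα. No-slip: a = αR, so T = (I/R²)a = 11.90·a.
Then mg = (m + 11.90)a, so a = (5.53)(9.8)/(5.53 + 11.90) = 3.109 m/s².
T = 11.90·a = 37.00 N.

T ≈ 37.0 N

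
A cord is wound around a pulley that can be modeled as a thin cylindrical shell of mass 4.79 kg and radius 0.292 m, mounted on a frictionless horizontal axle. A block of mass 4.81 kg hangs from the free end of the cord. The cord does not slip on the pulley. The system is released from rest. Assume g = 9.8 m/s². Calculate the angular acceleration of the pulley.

I = MR² = (4.79)(0.292)² = 0.4084 kg·m².
Block: mg − T = ma. Pulley: TR = Iα. No-slip: a = αR, so T = (I/R²)a = 4.790·a.
Then mg = (m + 4.790)a, so a = (4.81)(9.8)/(4.81 + 4.790) = 4.910 m/s².
α = a/R = 4.910/0.292 = 16.82 rad/s².

α ≈ 16.8 rad/s²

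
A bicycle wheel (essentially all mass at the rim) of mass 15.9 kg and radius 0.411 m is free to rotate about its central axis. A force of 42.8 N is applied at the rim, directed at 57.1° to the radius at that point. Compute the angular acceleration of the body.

I = MR² = (15.9)(0.411)² = 2.686 kg·m².
Only the tangential component produces torque: τ = F R sinθ = (42.8)(0.411) sin 57.1° = 14.77 N·m.
Newton's second law for rotation, τ = Iα, gives α = τ/I = 14.77/2.686 = 5.499 rad/s².

α ≈ 5.50 rad/s²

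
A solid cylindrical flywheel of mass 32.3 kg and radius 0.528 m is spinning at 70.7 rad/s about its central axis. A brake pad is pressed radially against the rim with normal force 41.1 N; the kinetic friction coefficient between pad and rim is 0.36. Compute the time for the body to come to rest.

t ≈ 40.7 s

I = ½MR² = (1/2)(32.3)(0.528)² = 4.502 kg·m².
Friction force f = μN = (0.36)(41.1) = 14.80 N at the rim; torque magnitude τ = fR = 7.812 N·m, opposing ω.
|α| = τ/I = 7.812/4.502 = 1.735 rad/s² (deceleration).
0 = ω₀ − |α|t ⇒ t = ω₀/|α| = 70.7/1.735 = 40.75 s.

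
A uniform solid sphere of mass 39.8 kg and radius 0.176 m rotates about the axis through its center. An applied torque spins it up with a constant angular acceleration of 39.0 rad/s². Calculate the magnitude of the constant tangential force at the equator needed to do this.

F ≈ 109 N

I = (2/5)MR² = (2/5)(39.8)(0.176)² = 0.4931 kg·m².
The required torque is τ = Iα = (0.4931)(39.00) = 19.23 N·m.
A tangential force at the equator gives τ = FR, so F = τ/R = 19.23/0.176 = 109.3 N.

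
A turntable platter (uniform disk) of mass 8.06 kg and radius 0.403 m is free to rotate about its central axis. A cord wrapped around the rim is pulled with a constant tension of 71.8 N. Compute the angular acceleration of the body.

I = ½MR² = (1/2)(8.06)(0.403)² = 0.6545 kg·m².
τ = F R = (71.8)(0.403) = 28.94 N·m.
Newton's second law for rotation, τ = Iα, gives α = τ/I = 28.94/0.6545 = 44.21 rad/s².

α ≈ 44.2 rad/s²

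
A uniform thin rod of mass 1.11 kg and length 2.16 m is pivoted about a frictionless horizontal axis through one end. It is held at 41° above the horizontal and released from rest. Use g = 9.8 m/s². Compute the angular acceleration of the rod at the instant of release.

α ≈ 5.14 rad/s²

About the pivot, I = (1/3)ML² = (1/3)(1.11)(2.16)² = 1.726 kg·m².
The weight acts at the center, a distance L/2 = 1.080 m from the pivot; τ = Mg(L/2) cos 41° = 8.867 N·m.
α = τ/I = 8.867/1.726 = 5.136 rad/s².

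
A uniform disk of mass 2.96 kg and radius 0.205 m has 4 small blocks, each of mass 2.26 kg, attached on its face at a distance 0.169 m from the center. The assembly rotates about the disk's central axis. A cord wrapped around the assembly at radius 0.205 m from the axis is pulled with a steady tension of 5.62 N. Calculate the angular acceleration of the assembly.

I_disk = ½MR² = ½(2.96)(0.205)² = 0.06220 kg·m².
I_blocks = 4·m·r² = 4(2.26)(0.169)² = 0.2582 kg·m².
Total I = 0.3204 kg·m².
τ = F r = (5.62)(0.205) = 1.152 N·m.
α = τ/I = 1.152/0.3204 = 3.596 rad/s².

α ≈ 3.60 rad/s²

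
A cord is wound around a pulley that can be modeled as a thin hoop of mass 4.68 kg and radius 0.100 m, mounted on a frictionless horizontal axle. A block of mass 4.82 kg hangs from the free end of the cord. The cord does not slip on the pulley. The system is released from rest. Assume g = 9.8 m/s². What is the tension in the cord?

I = MR² = (4.68)(0.100)² = 0.04680 kg·m².
Block: mg − T = ma. Pulley: TR = Iα. No-slip: a = αR, so T = (I/R²)a = 4.680·a.
Then mg = (m + 4.680)a, so a = (4.82)(9.8)/(4.82 + 4.680) = 4.972 m/s².
T = 4.680·a = 23.27 N.

T ≈ 23.3 N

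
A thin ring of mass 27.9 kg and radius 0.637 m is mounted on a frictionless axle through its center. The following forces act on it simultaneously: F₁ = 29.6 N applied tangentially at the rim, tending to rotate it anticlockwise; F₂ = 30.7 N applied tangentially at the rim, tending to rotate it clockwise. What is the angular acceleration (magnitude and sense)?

α ≈ 0.0619 rad/s², clockwise

I = MR² = (27.9)(0.637)² = 11.32 kg·m².
Taking anticlockwise as positive: τ₁ = +(29.6)(0.637) = +18.86 N·m; τ₂ = −(30.7)(0.637) = −19.56 N·m.
Net torque τ = -0.7007 N·m.
α = τ/I = -0.7007/11.32 = -0.06189 rad/s².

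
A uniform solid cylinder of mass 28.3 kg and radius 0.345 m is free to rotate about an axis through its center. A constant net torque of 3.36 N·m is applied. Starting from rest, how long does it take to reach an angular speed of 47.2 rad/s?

I = ½MR² = (1/2)(28.3)(0.345)² = 1.684 kg·m².
α = τ/I = 3.36/1.684 = 1.995 rad/s².
ω = αt ⇒ t = ω/α = 47.2/1.995 = 23.66 s.

t ≈ 23.7 s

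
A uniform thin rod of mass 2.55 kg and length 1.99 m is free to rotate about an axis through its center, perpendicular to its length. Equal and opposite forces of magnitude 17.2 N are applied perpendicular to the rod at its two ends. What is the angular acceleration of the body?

α ≈ 40.7 rad/s²

I = (1/12)ML² = (1/12)(2.55)(1.99)² = 0.8415 kg·m².
The couple gives τ = F·(L/2) + F·(L/2) = F L = (17.2)(1.99) = 34.23 N·m.
Newton's second law for rotation, τ = Iα, gives α = τ/I = 34.23/0.8415 = 40.67 rad/s².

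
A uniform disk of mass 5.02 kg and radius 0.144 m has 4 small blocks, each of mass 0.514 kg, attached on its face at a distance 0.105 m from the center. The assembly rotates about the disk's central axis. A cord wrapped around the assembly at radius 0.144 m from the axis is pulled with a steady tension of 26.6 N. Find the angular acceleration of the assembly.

α ≈ 51.3 rad/s²

I_disk = ½MR² = ½(5.02)(0.144)² = 0.05205 kg·m².
I_blocks = 4·m·r² = 4(0.514)(0.105)² = 0.02267 kg·m².
Total I = 0.07471 kg·m².
τ = F r = (26.6)(0.144) = 3.830 N·m.
α = τ/I = 3.830/0.07471 = 51.27 rad/s².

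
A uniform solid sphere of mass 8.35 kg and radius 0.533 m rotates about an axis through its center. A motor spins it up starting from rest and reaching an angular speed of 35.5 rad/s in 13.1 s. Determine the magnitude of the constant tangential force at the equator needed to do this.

F ≈ 4.82 N

I = (2/5)MR² = (2/5)(8.35)(0.533)² = 0.9489 kg·m².
α = Δω/Δt = (35.5 − 0)/13.1 = 2.710 rad/s².
The required torque is τ = Iα = (0.9489)(2.710) = 2.571 N·m.
A tangential force at the equator gives τ = FR, so F = τ/R = 2.571/0.533 = 4.824 N.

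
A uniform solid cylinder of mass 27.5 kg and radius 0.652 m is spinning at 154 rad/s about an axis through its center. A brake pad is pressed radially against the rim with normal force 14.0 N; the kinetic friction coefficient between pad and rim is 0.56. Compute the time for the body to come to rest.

t ≈ 176 s

I = ½MR² = (1/2)(27.5)(0.652)² = 5.845 kg·m².
Friction force f = μN = (0.56)(14.0) = 7.840 N at the rim; torque magnitude τ = fR = 5.112 N·m, opposing ω.
|α| = τ/I = 5.112/5.845 = 0.8745 rad/s² (deceleration).
0 = ω₀ − |α|t ⇒ t = ω₀/|α| = 154/0.8745 = 176.1 s.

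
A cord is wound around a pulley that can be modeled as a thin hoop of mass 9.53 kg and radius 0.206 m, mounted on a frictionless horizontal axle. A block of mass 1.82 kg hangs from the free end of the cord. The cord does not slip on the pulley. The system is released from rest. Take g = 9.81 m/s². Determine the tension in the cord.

I = MR² = (9.53)(0.206)² = 0.4044 kg·m².
Block: mg − T = ma. Pulley: TR = Iα. No-slip: a = αR, so T = (I/R²)a = 9.530·a.
Then mg = (m + 9.530)a, so a = (1.82)(9.81)/(1.82 + 9.530) = 1.573 m/s².
T = 9.530·a = 14.99 N.

T ≈ 15.0 N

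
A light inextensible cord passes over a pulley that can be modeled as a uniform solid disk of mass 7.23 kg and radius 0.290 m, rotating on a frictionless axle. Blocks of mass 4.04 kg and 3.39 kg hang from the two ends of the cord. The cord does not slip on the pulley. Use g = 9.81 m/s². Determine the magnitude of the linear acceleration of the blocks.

a ≈ 0.577 m/s²

I = ½MR² = (1/2)(7.23)(0.290)² = 0.3040 kg·m².
Heavier block: m₁g − T₁ = m₁a. Lighter block: T₂ − m₂g = m₂a.
Pulley: (T₁ − T₂)R = Iα = I(a/R), so T₁ − T₂ = (I/R²)a = (1/2)M_p a = 3.615·a.
Adding the three: (m₁ − m₂)g = (m₁ + m₂ + 3.615)a, so a = (4.04 − 3.39)(9.81)/(4.04 + 3.39 + 3.615) = 0.5773 m/s².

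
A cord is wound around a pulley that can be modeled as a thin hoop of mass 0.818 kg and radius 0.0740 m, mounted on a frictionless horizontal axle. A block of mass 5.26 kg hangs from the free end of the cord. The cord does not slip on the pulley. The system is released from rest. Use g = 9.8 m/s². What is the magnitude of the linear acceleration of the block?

a ≈ 8.48 m/s²

I = MR² = (0.818)(0.0740)² = 0.004479 kg·m².
Block: mg − T = ma. Pulley: TR = Iα. No-slip: a = αR, so T = (I/R²)a = 0.8180·a.
Then mg = (m + 0.8180)a, so a = (5.26)(9.8)/(5.26 + 0.8180) = 8.481 m/s².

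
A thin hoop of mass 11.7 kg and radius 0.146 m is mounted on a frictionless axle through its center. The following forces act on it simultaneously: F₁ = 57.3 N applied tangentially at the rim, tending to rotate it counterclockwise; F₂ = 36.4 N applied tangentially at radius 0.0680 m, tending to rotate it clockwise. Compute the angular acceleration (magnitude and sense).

I = MR² = (11.7)(0.146)² = 0.2494 kg·m².
Taking counterclockwise as positive: τ₁ = +(57.3)(0.146) = +8.366 N·m; τ₂ = −(36.4)(0.0680) = −2.475 N·m.
Net torque τ = 5.891 N·m.
α = τ/I = 5.891/0.2494 = 23.62 rad/s².

α ≈ 23.6 rad/s², counterclockwise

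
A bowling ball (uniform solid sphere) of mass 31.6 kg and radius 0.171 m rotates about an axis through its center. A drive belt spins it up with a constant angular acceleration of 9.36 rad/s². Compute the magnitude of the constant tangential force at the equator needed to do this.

I = (2/5)MR² = (2/5)(31.6)(0.171)² = 0.3696 kg·m².
The required torque is τ = Iα = (0.3696)(9.360) = 3.460 N·m.
A tangential force at the equator gives τ = FR, so F = τ/R = 3.460/0.171 = 20.23 N.

F ≈ 20.2 N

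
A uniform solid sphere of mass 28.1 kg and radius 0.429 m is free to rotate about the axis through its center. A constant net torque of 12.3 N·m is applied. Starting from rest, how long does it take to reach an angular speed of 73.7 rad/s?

t ≈ 12.4 s

I = (2/5)MR² = (2/5)(28.1)(0.429)² = 2.069 kg·m².
α = τ/I = 12.3/2.069 = 5.946 rad/s².
ω = αt ⇒ t = ω/α = 73.7/5.946 = 12.39 s.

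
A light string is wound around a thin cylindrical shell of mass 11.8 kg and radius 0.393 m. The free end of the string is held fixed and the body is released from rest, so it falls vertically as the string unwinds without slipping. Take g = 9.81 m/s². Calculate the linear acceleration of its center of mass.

a ≈ 4.91 m/s²

Translation: Mg − T = Ma. Rotation about the center: TR = Iα with I = MR².
With a = αR: T = (I/R²)a = M a, so Mg = (1 + 1.000)Ma.
a = g/(1 + 1.000) = 9.81/2.000 = 4.905 m/s².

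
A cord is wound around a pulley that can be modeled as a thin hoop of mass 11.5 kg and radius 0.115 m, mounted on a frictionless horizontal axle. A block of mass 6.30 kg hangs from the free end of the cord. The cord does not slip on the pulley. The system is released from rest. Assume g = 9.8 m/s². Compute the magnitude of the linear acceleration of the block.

I = MR² = (11.5)(0.115)² = 0.1521 kg·m².
Block: mg − T = ma. Pulley: TR = Iα. No-slip: a = αR, so T = (I/R²)a = 11.50·a.
Then mg = (m + 11.50)a, so a = (6.30)(9.8)/(6.30 + 11.50) = 3.469 m/s².

a ≈ 3.47 m/s²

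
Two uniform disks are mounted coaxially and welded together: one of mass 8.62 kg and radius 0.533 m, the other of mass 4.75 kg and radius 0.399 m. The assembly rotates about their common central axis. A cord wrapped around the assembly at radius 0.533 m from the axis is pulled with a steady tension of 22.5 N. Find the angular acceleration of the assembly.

α ≈ 7.48 rad/s²

I = ½M₁R₁² + ½M₂R₂² = ½(8.62)(0.533)² + ½(4.75)(0.399)² = 1.603 kg·m².
τ = F r = (22.5)(0.533) = 11.99 N·m.
α = τ/I = 11.99/1.603 = 7.483 rad/s².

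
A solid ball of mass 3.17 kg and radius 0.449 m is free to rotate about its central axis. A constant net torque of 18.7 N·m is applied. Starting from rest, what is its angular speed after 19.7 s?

ω ≈ 1440 rad/s

I = (2/5)MR² = (2/5)(3.17)(0.449)² = 0.2556 kg·m².
α = τ/I = 18.7/0.2556 = 73.15 rad/s².
ω = ω₀ + αt = 0 + (73.15)(19.7) = 1441 rad/s.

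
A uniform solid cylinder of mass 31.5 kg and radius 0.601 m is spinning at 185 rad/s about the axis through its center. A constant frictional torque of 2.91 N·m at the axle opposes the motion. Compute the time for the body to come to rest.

t ≈ 362 s

I = ½MR² = (1/2)(31.5)(0.601)² = 5.689 kg·m².
The net torque has magnitude 2.91 N·m, opposing ω.
|α| = τ/I = 2.910/5.689 = 0.5115 rad/s² (deceleration).
0 = ω₀ − |α|t ⇒ t = ω₀/|α| = 185/0.5115 = 361.7 s.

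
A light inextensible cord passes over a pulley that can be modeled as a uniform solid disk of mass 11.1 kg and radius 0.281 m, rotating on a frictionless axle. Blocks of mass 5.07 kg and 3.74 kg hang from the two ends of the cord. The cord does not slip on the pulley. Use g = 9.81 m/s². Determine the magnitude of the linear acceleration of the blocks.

a ≈ 0.909 m/s²

I = ½MR² = (1/2)(11.1)(0.281)² = 0.4382 kg·m².
Heavier block: m₁g − T₁ = m₁a. Lighter block: T₂ − m₂g = m₂a.
Pulley: (T₁ − T₂)R = Iα = I(a/R), so T₁ − T₂ = (I/R²)a = (1/2)M_p a = 5.550·a.
Adding the three: (m₁ − m₂)g = (m₁ + m₂ + 5.550)a, so a = (5.07 − 3.74)(9.81)/(5.07 + 3.74 + 5.550) = 0.9086 m/s².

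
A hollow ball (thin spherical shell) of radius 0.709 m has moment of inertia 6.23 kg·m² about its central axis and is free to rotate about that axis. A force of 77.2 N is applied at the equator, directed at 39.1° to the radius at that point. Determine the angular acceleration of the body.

α ≈ 5.54 rad/s²

Only the tangential component produces torque: τ = F R sinθ = (77.2)(0.709) sin 39.1° = 34.52 N·m.
Newton's second law for rotation, τ = Iα, gives α = τ/I = 34.52/6.230 = 5.541 rad/s².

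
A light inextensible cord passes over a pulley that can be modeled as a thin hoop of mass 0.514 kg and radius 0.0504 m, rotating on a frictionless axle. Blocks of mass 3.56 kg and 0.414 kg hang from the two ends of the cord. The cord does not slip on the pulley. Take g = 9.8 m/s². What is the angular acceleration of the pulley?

α ≈ 136 rad/s²

I = MR² = (0.514)(0.0504)² = 0.001306 kg·m².
Heavier block: m₁g − T₁ = m₁a. Lighter block: T₂ − m₂g = m₂a.
Pulley: (T₁ − T₂)R = Iα = I(a/R), so T₁ − T₂ = (I/R²)a = 1·M_p a = 0.5140·a.
Adding the three: (m₁ − m₂)g = (m₁ + m₂ + 0.5140)a, so a = (3.56 − 0.414)(9.8)/(3.56 + 0.414 + 0.5140) = 6.870 m/s².
α = a/R = 6.870/0.0504 = 136.3 rad/s².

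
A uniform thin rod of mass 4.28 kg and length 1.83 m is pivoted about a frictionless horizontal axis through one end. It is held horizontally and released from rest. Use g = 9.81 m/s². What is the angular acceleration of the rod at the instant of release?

About the pivot, I = (1/3)ML² = (1/3)(4.28)(1.83)² = 4.778 kg·m².
The weight acts at the center, a distance L/2 = 0.9150 m from the pivot; τ = Mg(L/2) = 38.42 N·m.
α = τ/I = 38.42/4.778 = 8.041 rad/s².

α ≈ 8.04 rad/s²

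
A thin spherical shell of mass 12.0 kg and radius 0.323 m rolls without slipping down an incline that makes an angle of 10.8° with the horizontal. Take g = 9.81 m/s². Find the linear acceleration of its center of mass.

a ≈ 1.10 m/s²

Translation along the incline: Mg sinθ − f = Ma.
Rotation about the center: fR = Iα with I = (2/3)MR². No-slip gives a = αR, so f = (I/R²)a = (2/3)M a.
Substituting: Mg sinθ = (1 + 0.6667)Ma, so a = g sinθ/(1 + 0.6667) = (9.81) sin 10.8° / 1.667 = 1.103 m/s².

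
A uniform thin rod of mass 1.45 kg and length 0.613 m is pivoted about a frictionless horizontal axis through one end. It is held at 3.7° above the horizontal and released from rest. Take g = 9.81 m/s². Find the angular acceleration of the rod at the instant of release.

α ≈ 24.0 rad/s²

About the pivot, I = (1/3)ML² = (1/3)(1.45)(0.613)² = 0.1816 kg·m².
The weight acts at the center, a distance L/2 = 0.3065 m from the pivot; τ = Mg(L/2) cos 3.7° = 4.351 N·m.
α = τ/I = 4.351/0.1816 = 23.95 rad/s².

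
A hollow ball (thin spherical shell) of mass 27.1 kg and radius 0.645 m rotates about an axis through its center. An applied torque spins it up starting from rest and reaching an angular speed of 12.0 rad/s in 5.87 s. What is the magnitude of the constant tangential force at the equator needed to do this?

I = (2/3)MR² = (2/3)(27.1)(0.645)² = 7.516 kg·m².
α = Δω/Δt = (12.0 − 0)/5.87 = 2.044 rad/s².
The required torque is τ = Iα = (7.516)(2.044) = 15.37 N·m.
A tangential force at the equator gives τ = FR, so F = τ/R = 15.37/0.645 = 23.82 N.

F ≈ 23.8 N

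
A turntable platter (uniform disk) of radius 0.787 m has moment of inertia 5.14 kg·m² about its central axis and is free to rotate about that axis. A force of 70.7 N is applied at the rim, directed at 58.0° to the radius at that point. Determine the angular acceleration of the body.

α ≈ 9.18 rad/s²

Only the tangential component produces torque: τ = F R sinθ = (70.7)(0.787) sin 58.0° = 47.19 N·m.
From τ = Iα: α = 47.19/5.140 = 9.180 rad/s².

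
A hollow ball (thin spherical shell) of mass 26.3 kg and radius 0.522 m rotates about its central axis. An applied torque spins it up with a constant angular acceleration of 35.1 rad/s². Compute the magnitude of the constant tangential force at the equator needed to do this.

F ≈ 321 N

I = (2/3)MR² = (2/3)(26.3)(0.522)² = 4.778 kg·m².
The required torque is τ = Iα = (4.778)(35.10) = 167.7 N·m.
A tangential force at the equator gives τ = FR, so F = τ/R = 167.7/0.522 = 321.2 N.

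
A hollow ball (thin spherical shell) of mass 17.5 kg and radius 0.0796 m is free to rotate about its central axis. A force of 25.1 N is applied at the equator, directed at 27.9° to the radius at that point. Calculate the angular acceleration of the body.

I = (2/3)MR² = (2/3)(17.5)(0.0796)² = 0.07392 kg·m².
Only the tangential component produces torque: τ = F R sinθ = (25.1)(0.0796) sin 27.9° = 0.9349 N·m.
Newton's second law for rotation, τ = Iα, gives α = τ/I = 0.9349/0.07392 = 12.65 rad/s².

α ≈ 12.6 rad/s²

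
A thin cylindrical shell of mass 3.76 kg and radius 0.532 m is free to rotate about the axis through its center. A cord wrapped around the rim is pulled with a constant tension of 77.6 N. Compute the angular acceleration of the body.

α ≈ 38.8 rad/s²

I = MR² = (3.76)(0.532)² = 1.064 kg·m².
τ = F R = (77.6)(0.532) = 41.28 N·m.
From τ = Iα: α = 41.28/1.064 = 38.79 rad/s².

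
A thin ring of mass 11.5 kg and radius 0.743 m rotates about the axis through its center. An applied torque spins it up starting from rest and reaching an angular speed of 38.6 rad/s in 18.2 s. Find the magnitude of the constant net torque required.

τ ≈ 13.5 N·m

I = MR² = (11.5)(0.743)² = 6.349 kg·m².
α = Δω/Δt = (38.6 − 0)/18.2 = 2.121 rad/s².
τ = Iα = (6.349)(2.121) = 13.46 N·m.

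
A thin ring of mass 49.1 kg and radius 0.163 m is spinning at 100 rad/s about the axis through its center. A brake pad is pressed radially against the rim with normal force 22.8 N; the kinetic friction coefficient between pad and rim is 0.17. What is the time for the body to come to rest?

I = MR² = (49.1)(0.163)² = 1.305 kg·m².
Friction force f = μN = (0.17)(22.8) = 3.876 N at the rim; torque magnitude τ = fR = 0.6318 N·m, opposing ω.
|α| = τ/I = 0.6318/1.305 = 0.4843 rad/s² (deceleration).
0 = ω₀ − |α|t ⇒ t = ω₀/|α| = 100/0.4843 = 206.5 s.

t ≈ 206 s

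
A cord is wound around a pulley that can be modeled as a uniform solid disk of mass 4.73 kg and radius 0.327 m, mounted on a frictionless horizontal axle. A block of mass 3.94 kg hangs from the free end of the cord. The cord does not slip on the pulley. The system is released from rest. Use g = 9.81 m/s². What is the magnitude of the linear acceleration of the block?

I = ½MR² = (1/2)(4.73)(0.327)² = 0.2529 kg·m².
Block: mg − T = ma. Pulley: TR = Iα. No-slip: a = αR, so T = (I/R²)a = 2.365·a.
Then mg = (m + 2.365)a, so a = (3.94)(9.81)/(3.94 + 2.365) = 6.130 m/s².

a ≈ 6.13 m/s²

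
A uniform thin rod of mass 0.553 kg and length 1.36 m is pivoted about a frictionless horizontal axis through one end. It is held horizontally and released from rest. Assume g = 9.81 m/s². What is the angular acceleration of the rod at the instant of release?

α ≈ 10.8 rad/s²

About the pivot, I = (1/3)ML² = (1/3)(0.553)(1.36)² = 0.3409 kg·m².
The weight acts at the center, a distance L/2 = 0.6800 m from the pivot; τ = Mg(L/2) = 3.689 N·m.
α = τ/I = 3.689/0.3409 = 10.82 rad/s².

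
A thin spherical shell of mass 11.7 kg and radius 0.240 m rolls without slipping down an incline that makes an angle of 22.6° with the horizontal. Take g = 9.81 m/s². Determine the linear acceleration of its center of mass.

Translation along the incline: Mg sinθ − f = Ma.
Rotation about the center: fR = Iα with I = (2/3)MR². No-slip gives a = αR, so f = (I/R²)a = (2/3)M a.
Substituting: Mg sinθ = (1 + 0.6667)Ma, so a = g sinθ/(1 + 0.6667) = (9.81) sin 22.6° / 1.667 = 2.262 m/s².

a ≈ 2.26 m/s²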